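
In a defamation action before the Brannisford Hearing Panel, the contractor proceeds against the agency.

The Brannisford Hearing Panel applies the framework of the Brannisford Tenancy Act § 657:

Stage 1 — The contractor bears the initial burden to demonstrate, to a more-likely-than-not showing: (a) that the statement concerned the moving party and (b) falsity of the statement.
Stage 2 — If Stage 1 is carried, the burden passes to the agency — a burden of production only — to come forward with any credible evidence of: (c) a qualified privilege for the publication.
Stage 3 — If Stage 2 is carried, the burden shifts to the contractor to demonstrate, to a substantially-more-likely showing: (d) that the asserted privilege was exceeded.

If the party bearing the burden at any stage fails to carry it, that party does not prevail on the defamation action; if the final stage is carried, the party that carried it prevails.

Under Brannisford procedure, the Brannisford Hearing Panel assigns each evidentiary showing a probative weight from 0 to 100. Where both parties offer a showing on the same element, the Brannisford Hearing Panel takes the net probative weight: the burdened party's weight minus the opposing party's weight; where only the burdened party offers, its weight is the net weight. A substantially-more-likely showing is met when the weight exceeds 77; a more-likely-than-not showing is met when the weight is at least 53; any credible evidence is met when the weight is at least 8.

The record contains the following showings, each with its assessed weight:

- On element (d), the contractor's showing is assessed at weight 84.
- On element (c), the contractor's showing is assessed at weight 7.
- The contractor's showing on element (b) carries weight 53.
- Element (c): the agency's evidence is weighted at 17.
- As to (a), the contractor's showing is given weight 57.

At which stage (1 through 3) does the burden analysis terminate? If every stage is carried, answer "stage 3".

At Stage 1 the contractor must meet a more-likely-than-not showing (weight is at least 53): on (a) the weight is 57, which does reach 53, so (a) meets the standard; on (b) the weight is 53, which does reach 53, so (b) meets the standard.
  All elements met. The burden passes to the agency.
At Stage 2 the agency must meet any credible evidence (weight is at least 8): on (c) the weight is 17 less the opposing 7 gives net 10, ≥ 8, so (c) meets the standard.
  Stage 2 is satisfied; the onus moves to the contractor.
At Stage 3 the contractor must meet a substantially-more-likely showing (weight exceeds 77): on (d) the weight is 84, which does exceed 77, so (d) meets the standard.
  All elements met at the final stage.
All stages carried — the contractor prevails.

stage 3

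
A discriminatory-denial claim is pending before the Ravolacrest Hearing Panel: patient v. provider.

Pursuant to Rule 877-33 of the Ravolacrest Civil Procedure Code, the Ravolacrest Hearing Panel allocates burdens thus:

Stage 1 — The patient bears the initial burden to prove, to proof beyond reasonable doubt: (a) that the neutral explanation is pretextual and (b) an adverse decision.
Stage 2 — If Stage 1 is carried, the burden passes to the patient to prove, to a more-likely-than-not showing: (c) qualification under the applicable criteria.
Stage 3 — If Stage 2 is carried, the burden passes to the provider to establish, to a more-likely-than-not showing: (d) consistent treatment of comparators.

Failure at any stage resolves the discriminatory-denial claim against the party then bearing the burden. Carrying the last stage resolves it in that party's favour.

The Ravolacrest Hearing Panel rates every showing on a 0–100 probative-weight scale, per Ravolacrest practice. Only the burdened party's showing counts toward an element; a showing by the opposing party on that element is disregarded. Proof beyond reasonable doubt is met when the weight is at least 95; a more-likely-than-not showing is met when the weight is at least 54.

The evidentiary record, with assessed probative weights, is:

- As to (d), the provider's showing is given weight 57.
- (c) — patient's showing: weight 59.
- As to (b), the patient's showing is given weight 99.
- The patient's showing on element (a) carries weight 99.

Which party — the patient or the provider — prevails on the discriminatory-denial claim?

provider

Stage 1 (patient, proof beyond reasonable doubt, weight is at least 95): (a) 99 ≥ 95 — meets; (b) 99 ≥ 95 — meets.
  Stage 1 carried; the burden remains with the patient.
Stage 2 (patient, a more-likely-than-not showing, weight is at least 54): (c) 59 ≥ 54 — meets.
  Stage 2 is satisfied; the onus moves to the provider.
Stage 3 (provider, a more-likely-than-not showing, weight is at least 54): (d) 57 ≥ 54 — meets.
  The provider carries the last stage.
All stages carried — the provider prevails.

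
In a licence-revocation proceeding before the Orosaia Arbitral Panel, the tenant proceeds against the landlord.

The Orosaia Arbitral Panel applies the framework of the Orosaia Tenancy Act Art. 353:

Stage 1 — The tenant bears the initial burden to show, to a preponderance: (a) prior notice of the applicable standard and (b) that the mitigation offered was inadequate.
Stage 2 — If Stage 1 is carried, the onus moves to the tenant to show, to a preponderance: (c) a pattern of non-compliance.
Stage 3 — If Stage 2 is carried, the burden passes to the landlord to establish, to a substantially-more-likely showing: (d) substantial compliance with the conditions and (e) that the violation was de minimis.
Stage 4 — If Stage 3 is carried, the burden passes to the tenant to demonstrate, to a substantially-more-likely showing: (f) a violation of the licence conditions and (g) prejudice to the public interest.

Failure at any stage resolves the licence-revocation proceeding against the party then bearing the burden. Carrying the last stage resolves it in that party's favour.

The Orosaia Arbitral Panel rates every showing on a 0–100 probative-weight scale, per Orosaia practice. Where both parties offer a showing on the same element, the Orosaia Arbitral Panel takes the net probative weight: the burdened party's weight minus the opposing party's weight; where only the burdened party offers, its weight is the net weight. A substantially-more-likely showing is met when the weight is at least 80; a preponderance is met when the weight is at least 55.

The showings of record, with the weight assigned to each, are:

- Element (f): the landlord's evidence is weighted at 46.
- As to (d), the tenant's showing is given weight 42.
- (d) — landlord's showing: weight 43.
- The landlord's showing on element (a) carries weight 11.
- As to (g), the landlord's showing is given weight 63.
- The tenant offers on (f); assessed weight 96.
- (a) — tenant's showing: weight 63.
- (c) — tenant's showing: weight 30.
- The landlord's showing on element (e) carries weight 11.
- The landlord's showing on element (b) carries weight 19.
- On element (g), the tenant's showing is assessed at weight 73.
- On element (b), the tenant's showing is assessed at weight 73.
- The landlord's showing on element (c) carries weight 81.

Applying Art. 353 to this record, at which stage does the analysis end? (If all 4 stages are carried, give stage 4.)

stage 1

Stage 1 — burden on tenant; standard: a preponderance (weight is at least 55).
    (a): 63 − 11 = 52 < 55 [not met]
    (b): 73 − 19 = 54 < 55 [not met]
  Not every element is met, so the tenant fails to carry Stage 1.
The landlord prevails.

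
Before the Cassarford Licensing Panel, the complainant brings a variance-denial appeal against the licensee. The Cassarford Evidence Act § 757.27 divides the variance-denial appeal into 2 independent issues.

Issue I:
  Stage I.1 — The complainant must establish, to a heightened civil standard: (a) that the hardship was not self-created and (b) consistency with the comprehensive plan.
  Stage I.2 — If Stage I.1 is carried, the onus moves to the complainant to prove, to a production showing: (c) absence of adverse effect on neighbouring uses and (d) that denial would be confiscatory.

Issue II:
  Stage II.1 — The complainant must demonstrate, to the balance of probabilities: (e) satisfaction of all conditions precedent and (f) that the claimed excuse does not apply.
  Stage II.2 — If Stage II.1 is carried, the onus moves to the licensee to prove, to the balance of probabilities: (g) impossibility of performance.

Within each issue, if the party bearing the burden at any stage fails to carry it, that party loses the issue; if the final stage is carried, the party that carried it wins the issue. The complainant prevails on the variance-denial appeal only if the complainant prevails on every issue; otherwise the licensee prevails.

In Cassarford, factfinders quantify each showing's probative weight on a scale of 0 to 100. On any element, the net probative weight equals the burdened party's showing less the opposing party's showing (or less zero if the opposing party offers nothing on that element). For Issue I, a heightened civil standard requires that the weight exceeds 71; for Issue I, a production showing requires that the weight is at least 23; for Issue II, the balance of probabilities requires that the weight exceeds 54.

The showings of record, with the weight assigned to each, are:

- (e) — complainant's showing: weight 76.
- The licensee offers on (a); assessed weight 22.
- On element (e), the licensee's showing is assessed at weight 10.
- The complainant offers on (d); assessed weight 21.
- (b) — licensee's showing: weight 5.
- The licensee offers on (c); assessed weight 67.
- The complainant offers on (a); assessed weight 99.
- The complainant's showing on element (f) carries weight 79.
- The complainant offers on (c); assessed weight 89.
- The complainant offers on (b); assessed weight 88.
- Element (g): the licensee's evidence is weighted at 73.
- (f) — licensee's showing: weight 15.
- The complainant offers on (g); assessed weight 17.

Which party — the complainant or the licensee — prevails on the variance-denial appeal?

— Issue I —
Stage I.1 — burden on complainant; standard: a heightened civil standard (weight exceeds 71).
    (a): 99 − 22 = 77 > 71 [met]
    (b): 88 − 5 = 83 > 71 [met]
  All elements met. The complainant retains the burden for Stage I.2.
Stage I.2 — burden on complainant; standard: a production showing (weight is at least 23).
    (c): 89 − 67 = 22 < 23 [not met]
    (d): 21 < 23 [not met]
  Stage I.2 not carried; the complainant fails its burden.
The licensee prevails on this issue.
— Issue II —
Stage II.1 — burden on complainant; standard: the balance of probabilities (weight exceeds 54).
    (e): 76 − 10 = 66 > 54 [met]
    (f): 79 − 15 = 64 > 54 [met]
  Stage II.1 is satisfied; the onus moves to the licensee.
Stage II.2 — burden on licensee; standard: the balance of probabilities (weight exceeds 54).
    (g): 73 − 17 = 56 > 54 [met]
  The licensee carries the last stage.
With every stage satisfied, the licensee prevails on this issue.
Per-issue: Issue I → licensee; Issue II → licensee. The complainant must prevail on every issue; overall, the licensee prevails.

licensee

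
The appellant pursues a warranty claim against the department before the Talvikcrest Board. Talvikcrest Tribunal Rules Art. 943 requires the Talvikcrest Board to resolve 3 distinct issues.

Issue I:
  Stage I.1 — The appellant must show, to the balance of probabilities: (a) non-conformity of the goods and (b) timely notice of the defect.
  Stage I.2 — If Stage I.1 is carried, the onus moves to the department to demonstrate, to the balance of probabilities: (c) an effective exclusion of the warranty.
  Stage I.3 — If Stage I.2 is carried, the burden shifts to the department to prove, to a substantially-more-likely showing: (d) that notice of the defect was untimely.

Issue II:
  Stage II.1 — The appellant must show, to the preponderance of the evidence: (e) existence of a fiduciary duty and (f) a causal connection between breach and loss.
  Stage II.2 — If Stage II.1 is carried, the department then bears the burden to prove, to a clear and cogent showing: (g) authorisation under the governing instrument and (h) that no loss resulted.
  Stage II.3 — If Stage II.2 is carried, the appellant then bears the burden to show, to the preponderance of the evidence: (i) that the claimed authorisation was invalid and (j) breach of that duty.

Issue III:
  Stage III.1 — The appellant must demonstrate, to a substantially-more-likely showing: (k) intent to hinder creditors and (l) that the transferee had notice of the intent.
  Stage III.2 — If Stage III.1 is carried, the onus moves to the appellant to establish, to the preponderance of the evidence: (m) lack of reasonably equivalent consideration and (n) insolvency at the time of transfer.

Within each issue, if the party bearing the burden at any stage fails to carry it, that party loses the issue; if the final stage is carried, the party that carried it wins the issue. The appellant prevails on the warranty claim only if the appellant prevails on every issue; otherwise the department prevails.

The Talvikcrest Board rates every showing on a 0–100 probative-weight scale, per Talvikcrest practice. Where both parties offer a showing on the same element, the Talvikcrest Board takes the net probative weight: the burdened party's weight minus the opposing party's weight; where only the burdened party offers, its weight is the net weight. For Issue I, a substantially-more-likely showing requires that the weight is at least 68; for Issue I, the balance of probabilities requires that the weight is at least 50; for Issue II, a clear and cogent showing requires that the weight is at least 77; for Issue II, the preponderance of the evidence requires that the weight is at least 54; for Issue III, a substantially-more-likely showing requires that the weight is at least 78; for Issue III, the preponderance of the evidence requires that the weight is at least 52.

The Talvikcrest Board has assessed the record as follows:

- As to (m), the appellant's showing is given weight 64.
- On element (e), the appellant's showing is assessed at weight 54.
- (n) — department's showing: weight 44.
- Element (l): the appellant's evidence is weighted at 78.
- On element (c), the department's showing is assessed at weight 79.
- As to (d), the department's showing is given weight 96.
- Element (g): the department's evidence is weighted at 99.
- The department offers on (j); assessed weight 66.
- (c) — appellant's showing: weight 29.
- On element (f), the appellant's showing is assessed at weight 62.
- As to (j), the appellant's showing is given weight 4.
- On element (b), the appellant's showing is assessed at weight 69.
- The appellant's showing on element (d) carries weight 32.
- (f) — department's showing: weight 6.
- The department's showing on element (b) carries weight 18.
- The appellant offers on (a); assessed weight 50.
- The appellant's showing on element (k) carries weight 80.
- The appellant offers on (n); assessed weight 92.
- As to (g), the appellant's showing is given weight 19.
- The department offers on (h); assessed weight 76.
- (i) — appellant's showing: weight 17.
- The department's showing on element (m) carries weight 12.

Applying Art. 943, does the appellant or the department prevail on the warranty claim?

department

— Issue I —
Stage I.1 (appellant, the balance of probabilities, weight is at least 50): (a) 50 ≥ 50 — meets; (b) net 69−18=51 ≥ 50 — meets.
  All elements met. The burden passes to the department.
Stage I.2 (department, the balance of probabilities, weight is at least 50): (c) net 79−29=50 ≥ 50 — meets.
  Stage I.2 is satisfied; the department continues to bear the burden.
Stage I.3 (department, a substantially-more-likely showing, weight is at least 68): (d) net 96−32=64 < 68 — fails.
  The department does not carry Stage I.3.
The analysis ends at Stage I.3; the appellant prevails on this issue.
— Issue II —
Stage II.1 — burden on appellant; standard: the preponderance of the evidence (weight is at least 54).
    (e): 54 ≥ 54 [met]
    (f): 62 − 6 = 56 ≥ 54 [met]
  All elements met. The burden passes to the department.
Stage II.2 — burden on department; standard: a clear and cogent showing (weight is at least 77).
    (g): 99 − 19 = 80 ≥ 77 [met]
    (h): 76 < 77 [not met]
  Not every element is met, so the department fails to carry Stage II.2.
The analysis ends at Stage II.2; the appellant prevails on this issue.
— Issue III —
At Stage III.1 the appellant must meet a substantially-more-likely showing (weight is at least 78): on (k) the weight is 80, ≥ 78, so (k) meets the standard; on (l) the weight is 78, which does reach 78, so (l) meets the standard.
  Stage III.1 is satisfied; the appellant continues to bear the burden.
At Stage III.2 the appellant must meet the preponderance of the evidence (weight is at least 52): on (m) the weight is 64 less the opposing 12 gives net 52, ≥ 52, so (m) meets the standard; on (n) the weight is 92 less the opposing 44 gives net 48, which does not reach 52, so (n) does not meet the standard.
  Stage III.2 not carried; the appellant fails its burden.
So the department prevails on this issue.
Per-issue: Issue I → appellant; Issue II → appellant; Issue III → department. The appellant must prevail on every issue; overall, the department prevails.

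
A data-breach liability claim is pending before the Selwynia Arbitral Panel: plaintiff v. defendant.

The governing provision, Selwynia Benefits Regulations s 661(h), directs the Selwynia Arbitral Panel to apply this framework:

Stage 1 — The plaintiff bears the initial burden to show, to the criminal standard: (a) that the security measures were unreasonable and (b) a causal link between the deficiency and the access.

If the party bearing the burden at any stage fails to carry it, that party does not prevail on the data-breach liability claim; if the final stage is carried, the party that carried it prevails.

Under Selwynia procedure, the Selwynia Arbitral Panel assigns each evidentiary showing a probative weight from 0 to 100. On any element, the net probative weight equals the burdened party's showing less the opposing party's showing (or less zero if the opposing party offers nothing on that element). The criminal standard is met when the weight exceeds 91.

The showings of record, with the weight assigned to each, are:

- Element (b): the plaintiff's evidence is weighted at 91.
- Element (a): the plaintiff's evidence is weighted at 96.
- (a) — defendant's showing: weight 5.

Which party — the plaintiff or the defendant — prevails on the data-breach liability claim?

defendant

At Stage 1 the plaintiff must meet the criminal standard (weight exceeds 91): on (a) the weight is 96 less the opposing 5 gives net 91, which does not exceed 91, so (a) does not meet the standard; on (b) the weight is 91, ≤ 91, so (b) does not meet the standard.
  Stage 1 not carried; the plaintiff fails its burden.
The defendant prevails.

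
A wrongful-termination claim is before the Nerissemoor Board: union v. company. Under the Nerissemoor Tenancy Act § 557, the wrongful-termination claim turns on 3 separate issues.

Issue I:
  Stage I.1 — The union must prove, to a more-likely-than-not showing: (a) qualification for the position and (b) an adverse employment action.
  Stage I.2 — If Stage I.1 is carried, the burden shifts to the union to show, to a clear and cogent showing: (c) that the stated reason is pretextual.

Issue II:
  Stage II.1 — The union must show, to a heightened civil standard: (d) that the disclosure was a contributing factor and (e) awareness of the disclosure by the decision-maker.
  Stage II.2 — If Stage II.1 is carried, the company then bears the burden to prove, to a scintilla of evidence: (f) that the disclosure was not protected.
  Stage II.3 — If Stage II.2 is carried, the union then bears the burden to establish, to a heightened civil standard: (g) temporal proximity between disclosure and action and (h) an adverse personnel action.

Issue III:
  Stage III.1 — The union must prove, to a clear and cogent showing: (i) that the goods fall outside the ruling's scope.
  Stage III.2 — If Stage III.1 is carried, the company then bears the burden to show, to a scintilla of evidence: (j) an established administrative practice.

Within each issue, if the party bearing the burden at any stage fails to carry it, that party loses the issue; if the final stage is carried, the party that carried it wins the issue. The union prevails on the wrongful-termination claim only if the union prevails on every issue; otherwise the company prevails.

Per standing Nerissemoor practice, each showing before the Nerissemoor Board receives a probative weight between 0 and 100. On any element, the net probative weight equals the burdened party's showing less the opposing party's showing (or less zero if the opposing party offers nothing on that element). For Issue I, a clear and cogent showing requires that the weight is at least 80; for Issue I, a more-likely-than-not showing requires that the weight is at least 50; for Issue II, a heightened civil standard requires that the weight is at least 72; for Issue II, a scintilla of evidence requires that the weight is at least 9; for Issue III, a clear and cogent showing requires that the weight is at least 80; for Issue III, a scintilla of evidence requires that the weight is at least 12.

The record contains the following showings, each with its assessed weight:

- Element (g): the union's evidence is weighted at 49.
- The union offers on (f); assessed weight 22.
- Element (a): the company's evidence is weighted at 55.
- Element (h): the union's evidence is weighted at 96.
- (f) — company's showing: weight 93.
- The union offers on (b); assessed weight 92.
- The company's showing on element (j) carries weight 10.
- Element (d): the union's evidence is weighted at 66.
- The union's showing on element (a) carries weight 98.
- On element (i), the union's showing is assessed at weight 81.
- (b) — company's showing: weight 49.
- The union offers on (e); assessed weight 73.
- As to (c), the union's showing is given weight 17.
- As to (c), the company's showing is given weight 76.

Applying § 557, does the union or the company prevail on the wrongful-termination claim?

— Issue I —
Stage I.1 — burden on union; standard: a more-likely-than-not showing (weight is at least 50).
    (a): 98 − 55 = 43 < 50 [not met]
    (b): 92 − 49 = 43 < 50 [not met]
  Stage I.1 not carried; the union fails its burden.
So the company prevails on this issue.
— Issue II —
At Stage II.1 the union must meet a heightened civil standard (weight is at least 72): on (d) the weight is 66, which does not reach 72, so (d) does not meet the standard; on (e) the weight is 73, ≥ 72, so (e) meets the standard.
  Not every element is met, so the union fails to carry Stage II.1.
So the company prevails on this issue.
— Issue III —
Stage III.1 — burden on union; standard: a clear and cogent showing (weight is at least 80).
    (i): 81 ≥ 80 [met]
  All elements met. The burden passes to the company.
Stage III.2 — burden on company; standard: a scintilla of evidence (weight is at least 12).
    (j): 10 < 12 [not met]
  The company does not carry Stage III.2.
The union prevails on this issue.
Per-issue: Issue I → company; Issue II → company; Issue III → union. The union must prevail on every issue; overall, the company prevails.

company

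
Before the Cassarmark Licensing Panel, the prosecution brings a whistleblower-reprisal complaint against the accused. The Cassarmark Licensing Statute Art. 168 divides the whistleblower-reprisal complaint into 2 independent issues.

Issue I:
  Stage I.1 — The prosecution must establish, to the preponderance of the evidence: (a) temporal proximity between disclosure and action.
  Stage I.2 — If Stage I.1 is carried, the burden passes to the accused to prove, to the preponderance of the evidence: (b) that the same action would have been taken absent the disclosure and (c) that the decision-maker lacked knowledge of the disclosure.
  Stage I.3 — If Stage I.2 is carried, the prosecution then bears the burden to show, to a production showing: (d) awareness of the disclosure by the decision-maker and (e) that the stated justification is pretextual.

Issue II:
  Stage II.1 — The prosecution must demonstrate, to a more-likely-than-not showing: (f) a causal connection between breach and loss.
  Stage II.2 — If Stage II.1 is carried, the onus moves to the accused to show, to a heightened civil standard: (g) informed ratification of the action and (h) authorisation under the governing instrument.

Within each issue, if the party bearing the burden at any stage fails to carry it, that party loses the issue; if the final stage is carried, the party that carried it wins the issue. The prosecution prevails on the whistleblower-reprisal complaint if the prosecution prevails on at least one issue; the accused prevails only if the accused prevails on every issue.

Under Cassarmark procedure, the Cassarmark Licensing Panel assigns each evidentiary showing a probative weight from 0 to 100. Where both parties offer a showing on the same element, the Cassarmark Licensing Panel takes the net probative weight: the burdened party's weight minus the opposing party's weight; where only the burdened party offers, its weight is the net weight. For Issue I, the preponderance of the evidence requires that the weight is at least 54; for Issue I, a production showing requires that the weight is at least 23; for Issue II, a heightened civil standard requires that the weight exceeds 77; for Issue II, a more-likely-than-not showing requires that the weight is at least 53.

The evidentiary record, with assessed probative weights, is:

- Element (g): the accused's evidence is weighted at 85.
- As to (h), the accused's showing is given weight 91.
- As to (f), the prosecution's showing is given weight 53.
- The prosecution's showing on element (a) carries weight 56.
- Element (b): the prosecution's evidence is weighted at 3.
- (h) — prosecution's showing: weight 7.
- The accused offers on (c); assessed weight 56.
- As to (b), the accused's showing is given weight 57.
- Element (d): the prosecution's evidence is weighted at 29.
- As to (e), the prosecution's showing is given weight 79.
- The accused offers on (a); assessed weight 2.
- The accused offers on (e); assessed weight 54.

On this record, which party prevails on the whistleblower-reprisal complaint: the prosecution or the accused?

prosecution

— Issue I —
Stage I.1 — burden on prosecution; standard: the preponderance of the evidence (weight is at least 54).
    (a): 56 − 2 = 54 ≥ 54 [met]
  Stage I.1 is satisfied; the onus moves to the accused.
Stage I.2 — burden on accused; standard: the preponderance of the evidence (weight is at least 54).
    (b): 57 − 3 = 54 ≥ 54 [met]
    (c): 56 ≥ 54 [met]
  The accused carries Stage I.2; the prosecution now bears the burden.
Stage I.3 — burden on prosecution; standard: a production showing (weight is at least 23).
    (d): 29 ≥ 23 [met]
    (e): 79 − 54 = 25 ≥ 23 [met]
  The prosecution carries the last stage.
Every stage carried; the prosecution prevails on this issue.
— Issue II —
At Stage II.1 the prosecution must meet a more-likely-than-not showing (weight is at least 53): on (f) the weight is 53, ≥ 53, so (f) meets the standard.
  Stage II.1 is satisfied; the onus moves to the accused.
At Stage II.2 the accused must meet a heightened civil standard (weight exceeds 77): on (g) the weight is 85, > 77, so (g) meets the standard; on (h) the weight is 91 less the opposing 7 gives net 84, which does exceed 77, so (h) meets the standard.
  All elements met at the final stage.
Every stage carried; the accused prevails on this issue.
Per-issue: Issue I → prosecution; Issue II → accused. The prosecution must prevail on at least one issue; overall, the prosecution prevails.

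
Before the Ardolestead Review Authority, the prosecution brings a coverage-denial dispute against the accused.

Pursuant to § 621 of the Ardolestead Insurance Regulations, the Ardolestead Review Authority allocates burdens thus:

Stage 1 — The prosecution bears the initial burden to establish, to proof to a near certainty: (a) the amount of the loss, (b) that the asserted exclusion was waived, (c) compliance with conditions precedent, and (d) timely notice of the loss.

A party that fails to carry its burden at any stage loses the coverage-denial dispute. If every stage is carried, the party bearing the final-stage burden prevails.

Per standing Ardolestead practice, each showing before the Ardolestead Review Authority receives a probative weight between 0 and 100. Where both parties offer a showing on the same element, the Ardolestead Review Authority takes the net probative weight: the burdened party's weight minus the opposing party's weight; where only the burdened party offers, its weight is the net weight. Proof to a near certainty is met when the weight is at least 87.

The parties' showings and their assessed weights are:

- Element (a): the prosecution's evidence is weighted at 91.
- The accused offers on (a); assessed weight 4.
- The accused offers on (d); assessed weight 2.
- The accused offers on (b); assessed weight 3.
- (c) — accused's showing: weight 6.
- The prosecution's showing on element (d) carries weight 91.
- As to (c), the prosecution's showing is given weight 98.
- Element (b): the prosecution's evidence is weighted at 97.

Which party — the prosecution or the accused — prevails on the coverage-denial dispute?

prosecution

Stage 1 — burden on prosecution; standard: proof to a near certainty (weight is at least 87).
    (a): 91 − 4 = 87 ≥ 87 [met]
    (b): 97 − 3 = 94 ≥ 87 [met]
    (c): 98 − 6 = 92 ≥ 87 [met]
    (d): 91 − 2 = 89 ≥ 87 [met]
  Stage 1 carried; the final stage is satisfied.
Every stage carried; the prosecution prevails.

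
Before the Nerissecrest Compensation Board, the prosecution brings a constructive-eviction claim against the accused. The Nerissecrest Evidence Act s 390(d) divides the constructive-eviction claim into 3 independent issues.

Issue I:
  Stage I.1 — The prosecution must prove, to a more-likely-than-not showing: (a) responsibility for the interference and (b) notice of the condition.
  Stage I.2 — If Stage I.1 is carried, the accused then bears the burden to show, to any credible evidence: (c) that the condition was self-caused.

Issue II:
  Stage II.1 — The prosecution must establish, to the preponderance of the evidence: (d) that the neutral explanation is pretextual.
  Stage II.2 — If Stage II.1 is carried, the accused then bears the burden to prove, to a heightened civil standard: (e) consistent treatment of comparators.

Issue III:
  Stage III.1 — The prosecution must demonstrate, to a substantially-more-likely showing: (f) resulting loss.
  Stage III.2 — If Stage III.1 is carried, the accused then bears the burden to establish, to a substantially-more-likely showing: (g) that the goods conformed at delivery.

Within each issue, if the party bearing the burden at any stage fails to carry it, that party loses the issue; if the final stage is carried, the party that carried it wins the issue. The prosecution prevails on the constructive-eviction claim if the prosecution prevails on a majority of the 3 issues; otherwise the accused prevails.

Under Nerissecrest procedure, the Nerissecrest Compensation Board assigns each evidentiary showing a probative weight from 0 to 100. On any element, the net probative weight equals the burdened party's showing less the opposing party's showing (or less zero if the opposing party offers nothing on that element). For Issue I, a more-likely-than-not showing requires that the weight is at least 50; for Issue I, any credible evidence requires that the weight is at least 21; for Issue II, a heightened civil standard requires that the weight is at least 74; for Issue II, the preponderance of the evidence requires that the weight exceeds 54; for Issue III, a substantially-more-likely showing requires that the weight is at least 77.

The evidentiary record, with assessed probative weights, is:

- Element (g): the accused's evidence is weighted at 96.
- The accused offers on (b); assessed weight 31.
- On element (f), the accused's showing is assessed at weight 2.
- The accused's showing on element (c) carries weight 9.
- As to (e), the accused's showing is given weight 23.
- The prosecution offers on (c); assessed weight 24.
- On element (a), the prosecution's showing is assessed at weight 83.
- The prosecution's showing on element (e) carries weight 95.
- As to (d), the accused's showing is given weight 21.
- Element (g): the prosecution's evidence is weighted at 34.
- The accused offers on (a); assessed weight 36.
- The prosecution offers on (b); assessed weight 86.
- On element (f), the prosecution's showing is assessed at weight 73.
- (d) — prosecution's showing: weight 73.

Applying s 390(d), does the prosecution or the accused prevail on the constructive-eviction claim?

accused

— Issue I —
Stage I.1 (prosecution, a more-likely-than-not showing, weight is at least 50): (a) net 83−36=47 < 50 — fails; (b) net 86−31=55 ≥ 50 — meets.
  The prosecution does not carry Stage I.1.
So the accused prevails on this issue.
— Issue II —
Stage II.1 — burden on prosecution; standard: the preponderance of the evidence (weight exceeds 54).
    (d): 73 − 21 = 52 ≤ 54 [not met]
  The prosecution does not carry Stage II.1.
So the accused prevails on this issue.
— Issue III —
At Stage III.1 the prosecution must meet a substantially-more-likely showing (weight is at least 77): on (f) the weight is 73 less the opposing 2 gives net 71, < 77, so (f) does not meet the standard.
  The prosecution does not carry Stage III.1.
The accused prevails on this issue.
Per-issue: Issue I → accused; Issue II → accused; Issue III → accused. The prosecution must prevail on a majority of issues; overall, the accused prevails.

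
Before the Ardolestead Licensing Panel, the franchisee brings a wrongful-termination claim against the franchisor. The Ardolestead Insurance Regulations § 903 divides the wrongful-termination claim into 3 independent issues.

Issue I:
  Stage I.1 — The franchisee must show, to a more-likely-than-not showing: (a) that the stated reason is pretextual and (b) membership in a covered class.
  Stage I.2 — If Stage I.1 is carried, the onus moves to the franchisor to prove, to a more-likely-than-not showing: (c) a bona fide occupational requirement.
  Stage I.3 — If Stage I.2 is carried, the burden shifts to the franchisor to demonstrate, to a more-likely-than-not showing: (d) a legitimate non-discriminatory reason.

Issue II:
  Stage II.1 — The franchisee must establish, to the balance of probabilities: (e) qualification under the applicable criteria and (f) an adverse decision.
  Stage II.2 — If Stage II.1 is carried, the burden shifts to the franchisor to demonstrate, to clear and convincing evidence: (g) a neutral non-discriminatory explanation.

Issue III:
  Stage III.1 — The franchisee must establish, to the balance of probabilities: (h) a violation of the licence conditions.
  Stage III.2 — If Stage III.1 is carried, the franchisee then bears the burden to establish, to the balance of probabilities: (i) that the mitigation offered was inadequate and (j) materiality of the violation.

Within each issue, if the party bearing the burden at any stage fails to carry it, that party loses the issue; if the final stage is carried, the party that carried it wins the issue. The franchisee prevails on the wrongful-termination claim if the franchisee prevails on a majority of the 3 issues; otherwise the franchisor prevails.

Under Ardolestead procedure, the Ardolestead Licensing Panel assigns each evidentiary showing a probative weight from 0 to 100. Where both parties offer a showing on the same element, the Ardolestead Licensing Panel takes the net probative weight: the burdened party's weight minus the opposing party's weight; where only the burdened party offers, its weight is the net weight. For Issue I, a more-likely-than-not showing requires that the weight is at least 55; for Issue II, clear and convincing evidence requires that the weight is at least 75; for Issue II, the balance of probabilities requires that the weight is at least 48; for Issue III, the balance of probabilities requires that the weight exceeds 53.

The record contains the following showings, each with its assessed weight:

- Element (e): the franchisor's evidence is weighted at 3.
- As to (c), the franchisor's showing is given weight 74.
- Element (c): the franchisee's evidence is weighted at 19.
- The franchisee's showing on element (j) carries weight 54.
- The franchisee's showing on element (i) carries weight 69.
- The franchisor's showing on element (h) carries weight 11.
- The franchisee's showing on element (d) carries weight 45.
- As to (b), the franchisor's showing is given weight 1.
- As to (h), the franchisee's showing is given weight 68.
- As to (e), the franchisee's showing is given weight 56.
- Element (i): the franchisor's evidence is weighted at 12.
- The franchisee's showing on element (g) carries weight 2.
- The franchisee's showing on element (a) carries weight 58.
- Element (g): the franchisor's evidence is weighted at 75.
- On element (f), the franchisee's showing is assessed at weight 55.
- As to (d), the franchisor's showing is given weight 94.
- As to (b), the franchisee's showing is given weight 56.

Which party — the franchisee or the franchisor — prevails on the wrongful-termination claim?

franchisee

— Issue I —
At Stage I.1 the franchisee must meet a more-likely-than-not showing (weight is at least 55): on (a) the weight is 58, ≥ 55, so (a) meets the standard; on (b) the weight is 56 less the opposing 1 gives net 55, which does reach 55, so (b) meets the standard.
  Stage I.1 is satisfied; the onus moves to the franchisor.
At Stage I.2 the franchisor must meet a more-likely-than-not showing (weight is at least 55): on (c) the weight is 74 less the opposing 19 gives net 55, which does reach 55, so (c) meets the standard.
  All elements met. The franchisor retains the burden for Stage I.3.
At Stage I.3 the franchisor must meet a more-likely-than-not showing (weight is at least 55): on (d) the weight is 94 less the opposing 45 gives net 49, which does not reach 55, so (d) does not meet the standard.
  Not every element is met, so the franchisor fails to carry Stage I.3.
The franchisee prevails on this issue.
— Issue II —
At Stage II.1 the franchisee must meet the balance of probabilities (weight is at least 48): on (e) the weight is 56 less the opposing 3 gives net 53, which does reach 48, so (e) meets the standard; on (f) the weight is 55, ≥ 48, so (f) meets the standard.
  The franchisee carries Stage II.1; the franchisor now bears the burden.
At Stage II.2 the franchisor must meet clear and convincing evidence (weight is at least 75): on (g) the weight is 75 less the opposing 2 gives net 73, < 75, so (g) does not meet the standard.
  Stage II.2 not carried; the franchisor fails its burden.
The franchisee prevails on this issue.
— Issue III —
Stage III.1 (franchisee, the balance of probabilities, weight exceeds 53): (h) net 68−11=57 > 53 — meets.
  All elements met. The franchisee retains the burden for Stage III.2.
Stage III.2 (franchisee, the balance of probabilities, weight exceeds 53): (i) net 69−12=57 > 53 — meets; (j) 54 > 53 — meets.
  The franchisee carries the last stage.
Every stage carried; the franchisee prevails on this issue.
Per-issue: Issue I → franchisee; Issue II → franchisee; Issue III → franchisee. The franchisee must prevail on a majority of issues; overall, the franchisee prevails.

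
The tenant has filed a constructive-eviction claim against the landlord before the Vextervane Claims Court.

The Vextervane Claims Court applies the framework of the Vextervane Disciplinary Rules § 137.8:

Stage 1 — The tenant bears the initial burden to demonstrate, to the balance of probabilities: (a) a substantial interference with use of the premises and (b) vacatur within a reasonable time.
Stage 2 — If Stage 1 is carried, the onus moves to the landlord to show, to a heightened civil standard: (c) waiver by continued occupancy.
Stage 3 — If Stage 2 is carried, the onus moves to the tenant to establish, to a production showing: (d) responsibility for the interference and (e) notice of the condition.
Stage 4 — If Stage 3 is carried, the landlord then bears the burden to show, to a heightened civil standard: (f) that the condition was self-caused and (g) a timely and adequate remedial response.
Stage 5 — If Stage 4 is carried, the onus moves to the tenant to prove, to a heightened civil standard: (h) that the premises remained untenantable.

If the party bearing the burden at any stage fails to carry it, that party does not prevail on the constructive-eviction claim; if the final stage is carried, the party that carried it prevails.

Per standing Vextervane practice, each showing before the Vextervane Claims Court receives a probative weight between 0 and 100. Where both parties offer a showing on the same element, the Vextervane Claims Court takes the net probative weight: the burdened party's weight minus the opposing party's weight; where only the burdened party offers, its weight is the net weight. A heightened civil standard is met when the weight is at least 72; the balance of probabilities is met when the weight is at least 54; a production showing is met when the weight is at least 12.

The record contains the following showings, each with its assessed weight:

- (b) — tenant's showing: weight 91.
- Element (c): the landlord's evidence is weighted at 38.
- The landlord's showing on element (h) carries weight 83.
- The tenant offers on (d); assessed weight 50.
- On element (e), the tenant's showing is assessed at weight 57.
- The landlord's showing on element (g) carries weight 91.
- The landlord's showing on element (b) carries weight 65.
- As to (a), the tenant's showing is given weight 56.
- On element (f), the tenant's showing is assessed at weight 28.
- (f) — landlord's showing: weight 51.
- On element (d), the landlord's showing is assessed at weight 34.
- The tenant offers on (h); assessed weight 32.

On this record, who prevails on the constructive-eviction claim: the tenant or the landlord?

Stage 1 — burden on tenant; standard: the balance of probabilities (weight is at least 54).
    (a): 56 ≥ 54 [met]
    (b): 91 − 65 = 26 < 54 [not met]
  The tenant does not carry Stage 1.
So the landlord prevails.

landlord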